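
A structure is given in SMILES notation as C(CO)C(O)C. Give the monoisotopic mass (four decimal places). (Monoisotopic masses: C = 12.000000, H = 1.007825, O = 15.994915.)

90.0681

Atom tally by fragment:
  HOCH2CH2 → C:2 H:5 O:1
  CH(OH) → C:1 H:2 O:1
  CH3 → C:1 H:3
Element totals:
  C: 4
  H: 10
  O: 2
Molecular formula: C4H10O2.
  M = 4(12.0) + 10(1.007825) + 2(15.994915)
    = 48.000000 + 10.078250 + 31.989830 = 90.068080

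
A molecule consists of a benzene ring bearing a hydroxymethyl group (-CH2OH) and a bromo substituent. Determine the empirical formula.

Atom tally by fragment:
  benzene ring core → C:6 H:6
  (− 2 ring H displaced by substituents)
  + CH2OH → C:1 H:3 O:1
  + Br → Br:1
Element totals:
  C: 7
  H: 7
  Br: 1
  O: 1
Molecular formula: C7H7BrO.
gcd of subscripts (1, 7, 7, 1) = 1, so the empirical formula equals the molecular formula.

C7H7BrO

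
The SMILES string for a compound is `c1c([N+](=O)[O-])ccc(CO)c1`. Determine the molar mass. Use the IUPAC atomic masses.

153.14 g/mol

Atom tally by fragment:
  benzene ring core → C:6 H:6
  (− 2 ring H displaced by substituents)
  + NO2 → N:1 O:2
  + CH2OH → C:1 H:3 O:1
Element totals:
  C: 7
  H: 7
  N: 1
  O: 3
Molecular formula: C7H7NO3.
  M = 7(12.011) + 7(1.008) + 14.007 + 3(15.999)
    = 84.077 + 7.056 + 14.007 + 47.997 = 153.137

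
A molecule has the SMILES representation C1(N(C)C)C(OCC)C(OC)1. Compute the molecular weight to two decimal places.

159.23 g/mol

Atom tally by fragment:
  cyclopropane ring core → C:3 H:6
  (− 3 ring H displaced by substituents)
  + N(CH3)2 → N:1 C:2 H:6
  + OC2H5 → C:2 H:5 O:1
  + OCH3 → C:1 H:3 O:1
Element totals:
  C: 8
  H: 17
  N: 1
  O: 2
Molecular formula: C8H17NO2.
  M = 8(12.011) + 17(1.008) + 14.007 + 2(15.999)
    = 96.088 + 17.136 + 14.007 + 31.998 = 159.229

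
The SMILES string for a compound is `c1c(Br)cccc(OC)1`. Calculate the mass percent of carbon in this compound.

Atom tally by fragment:
  benzene ring core → C:6 H:6
  (− 2 ring H displaced by substituents)
  + Br → Br:1
  + OCH3 → C:1 H:3 O:1
Element totals:
  C: 7
  H: 7
  Br: 1
  O: 1
Molecular formula: C7H7BrO.
Molar mass = 187.036 g/mol.
Mass from C: 7 × 12.011 = 84.077 g/mol.
%C = 84.077 / 187.036 × 100 = 44.95%.

44.95%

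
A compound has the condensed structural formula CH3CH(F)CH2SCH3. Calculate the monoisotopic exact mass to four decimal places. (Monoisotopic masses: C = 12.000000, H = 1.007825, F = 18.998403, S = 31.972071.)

Element totals:
  C: 4
  H: 9
  F: 1
  S: 1
Molecular formula: C4H9FS.
  M = 4(12.0) + 9(1.007825) + 18.998403 + 31.972071
    = 48.000000 + 9.070425 + 18.998403 + 31.972071 = 108.040899

108.0409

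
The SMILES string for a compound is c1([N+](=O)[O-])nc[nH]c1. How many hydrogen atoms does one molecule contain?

Atom tally by fragment:
  imidazole ring core → C:3 H:4 N:2
  (− 1 ring H displaced by substituents)
  + NO2 → N:1 O:2
Element totals:
  C: 3
  H: 3
  N: 3
  O: 2

3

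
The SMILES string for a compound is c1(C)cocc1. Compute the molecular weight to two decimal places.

82.10 g/mol

Atom tally by fragment:
  furan ring core → C:4 H:4 O:1
  (− 1 ring H displaced by substituents)
  + CH3 → C:1 H:3
Element totals:
  C: 5
  H: 6
  O: 1
Molecular formula: C5H6O.
  M = 5(12.011) + 6(1.008) + 15.999
    = 60.055 + 6.048 + 15.999 = 82.102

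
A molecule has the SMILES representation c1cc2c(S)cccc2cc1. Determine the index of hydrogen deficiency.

7

Atom tally by fragment:
  naphthalene ring system core → C:10 H:8
  (− 1 ring H displaced by substituents)
  + SH → S:1 H:1
Element totals:
  C: 10
  H: 8
  S: 1
Molecular formula: C10H8S.
DoU = (2C + 2 + N − H − X) / 2 = (2·10 + 2 + 0 − 8 − 0) / 2 = 7.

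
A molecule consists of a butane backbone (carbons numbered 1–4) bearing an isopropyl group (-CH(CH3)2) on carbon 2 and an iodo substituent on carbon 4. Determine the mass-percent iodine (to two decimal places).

Atom tally by fragment:
  CH3 → C:1 H:3
  CH(CH(CH3)2) → C:4 H:8
  CH2 → C:1 H:2
  CH2I → C:1 H:2 I:1
Element totals:
  C: 7
  H: 15
  I: 1
Molecular formula: C7H15I.
Molar mass = 226.101 g/mol.
Mass from I: 1 × 126.904 = 126.904 g/mol.
%I = 126.904 / 226.101 × 100 = 56.13%.

56.13%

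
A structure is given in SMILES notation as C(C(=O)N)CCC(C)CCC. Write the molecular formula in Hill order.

Atom tally by fragment:
  H2NOCCH2 → C:2 H:4 O:1 N:1
  CH2 → C:1 H:2
  CH2 → C:1 H:2
  CH(CH3) → C:2 H:4
  CH2 → C:1 H:2
  CH2 → C:1 H:2
  CH3 → C:1 H:3
Element totals:
  C: 9
  H: 19
  N: 1
  O: 1

C9H19NO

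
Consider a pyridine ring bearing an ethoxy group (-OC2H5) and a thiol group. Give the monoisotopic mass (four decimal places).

Atom tally by fragment:
  pyridine ring core → C:5 H:5 N:1
  (− 2 ring H displaced by substituents)
  + OC2H5 → C:2 H:5 O:1
  + SH → S:1 H:1
Element totals:
  C: 7
  H: 9
  N: 1
  O: 1
  S: 1
Molecular formula: C7H9NOS.
  M = 7(12.0) + 9(1.007825) + 14.003074 + 15.994915 + 31.972071
    = 84.000000 + 9.070425 + 14.003074 + 15.994915 + 31.972071 = 155.040485

155.0405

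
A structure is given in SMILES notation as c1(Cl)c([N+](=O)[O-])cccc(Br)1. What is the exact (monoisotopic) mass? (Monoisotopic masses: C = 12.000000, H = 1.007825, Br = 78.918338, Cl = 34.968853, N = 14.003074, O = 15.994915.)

Atom tally by fragment:
  benzene ring core → C:6 H:6
  (− 3 ring H displaced by substituents)
  + Cl → Cl:1
  + NO2 → N:1 O:2
  + Br → Br:1
Element totals:
  C: 6
  H: 3
  Br: 1
  Cl: 1
  N: 1
  O: 2
Molecular formula: C6H3BrClNO2.
  M = 6(12.0) + 3(1.007825) + 78.918338 + 34.968853 + 14.003074 + 2(15.994915)
    = 72.000000 + 3.023475 + 78.918338 + 34.968853 + 14.003074 + 31.989830 = 234.903570

234.9036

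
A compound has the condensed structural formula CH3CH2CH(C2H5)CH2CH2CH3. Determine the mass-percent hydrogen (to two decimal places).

Atom tally by fragment:
  CH3 → C:1 H:3
  CH2 → C:1 H:2
  CH(C2H5) → C:3 H:6
  CH2 → C:1 H:2
  CH2 → C:1 H:2
  CH3 → C:1 H:3
Element totals:
  C: 8
  H: 18
Molecular formula: C8H18.
Molar mass = 114.232 g/mol.
Mass from H: 18 × 1.008 = 18.144 g/mol.
%H = 18.144 / 114.232 × 100 = 15.88%.

15.88%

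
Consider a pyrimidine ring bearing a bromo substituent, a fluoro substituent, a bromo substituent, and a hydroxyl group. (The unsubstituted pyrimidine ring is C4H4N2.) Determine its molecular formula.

Atom tally by fragment:
  pyrimidine ring core → C:4 H:4 N:2
  (− 4 ring H displaced by substituents)
  + Br → Br:1
  + F → F:1
  + Br → Br:1
  + OH → O:1 H:1
Element totals:
  C: 4
  H: 1
  Br: 2
  F: 1
  N: 2
  O: 1

C4HBr2FN2O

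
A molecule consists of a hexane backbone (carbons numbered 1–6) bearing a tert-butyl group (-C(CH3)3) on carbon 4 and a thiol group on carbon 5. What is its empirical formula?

C10H22S

Atom tally by fragment:
  CH3 → C:1 H:3
  CH2 → C:1 H:2
  CH2 → C:1 H:2
  CH(C(CH3)3) → C:5 H:10
  CH(SH) → C:1 H:2 S:1
  CH3 → C:1 H:3
Element totals:
  C: 10
  H: 22
  S: 1
Molecular formula: C10H22S.
gcd of subscripts (10, 22, 1) = 1, so the empirical formula equals the molecular formula.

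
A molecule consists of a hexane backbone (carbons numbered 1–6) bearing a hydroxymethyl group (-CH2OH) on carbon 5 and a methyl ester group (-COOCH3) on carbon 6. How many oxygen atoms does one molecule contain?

Atom tally by fragment:
  CH3 → C:1 H:3
  CH2 → C:1 H:2
  CH2 → C:1 H:2
  CH2 → C:1 H:2
  CH(CH2OH) → C:2 H:4 O:1
  CH2COOCH3 → C:3 H:5 O:2
Element totals:
  C: 9
  H: 18
  O: 3

3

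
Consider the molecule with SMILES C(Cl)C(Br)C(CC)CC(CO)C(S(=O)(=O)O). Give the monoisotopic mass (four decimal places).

335.9798

Atom tally by fragment:
  ClCH2 → C:1 H:2 Cl:1
  CH(Br) → C:1 H:1 Br:1
  CH(C2H5) → C:3 H:6
  CH2 → C:1 H:2
  CH(CH2OH) → C:2 H:4 O:1
  CH2SO3H → C:1 H:3 S:1 O:3
Element totals:
  C: 9
  H: 18
  Br: 1
  Cl: 1
  O: 4
  S: 1
Molecular formula: C9H18BrClO4S.
  M = 9(12.0) + 18(1.007825) + 78.918338 + 34.968853 + 4(15.994915) + 31.972071
    = 108.000000 + 18.140850 + 78.918338 + 34.968853 + 63.979660 + 31.972071 = 335.979772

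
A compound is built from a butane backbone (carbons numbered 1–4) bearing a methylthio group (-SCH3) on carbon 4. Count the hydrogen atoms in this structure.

Atom tally by fragment:
  CH3 → C:1 H:3
  CH2 → C:1 H:2
  CH2 → C:1 H:2
  CH2SCH3 → C:2 H:5 S:1
Element totals:
  C: 5
  H: 12
  S: 1

12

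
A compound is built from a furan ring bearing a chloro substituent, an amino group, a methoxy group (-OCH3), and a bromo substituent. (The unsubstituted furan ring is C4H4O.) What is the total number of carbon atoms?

5

Atom tally by fragment:
  furan ring core → C:4 H:4 O:1
  (− 4 ring H displaced by substituents)
  + Cl → Cl:1
  + NH2 → N:1 H:2
  + OCH3 → C:1 H:3 O:1
  + Br → Br:1
Element totals:
  C: 5
  H: 5
  Br: 1
  Cl: 1
  N: 1
  O: 2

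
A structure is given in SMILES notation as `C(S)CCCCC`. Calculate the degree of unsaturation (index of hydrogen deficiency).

Atom tally by fragment:
  HSCH2 → C:1 H:3 S:1
  CH2 → C:1 H:2
  CH2 → C:1 H:2
  CH2 → C:1 H:2
  CH2 → C:1 H:2
  CH3 → C:1 H:3
Element totals:
  C: 6
  H: 14
  S: 1
Molecular formula: C6H14S.
DoU = (2C + 2 + N − H − X) / 2 = (2·6 + 2 + 0 − 14 − 0) / 2 = 0.

0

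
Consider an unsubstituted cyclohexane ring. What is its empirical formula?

CH2

Atom tally by fragment:
  cyclohexane ring core → C:6 H:12
Element totals:
  C: 6
  H: 12
Molecular formula: C6H12.
gcd of subscripts = 6; dividing each by 6:
  C: 6/6 = 1
  H: 12/6 = 2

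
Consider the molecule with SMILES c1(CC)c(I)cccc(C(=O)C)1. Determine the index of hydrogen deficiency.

5

Atom tally by fragment:
  benzene ring core → C:6 H:6
  (− 3 ring H displaced by substituents)
  + C2H5 → C:2 H:5
  + I → I:1
  + COCH3 → C:2 H:3 O:1
Element totals:
  C: 10
  H: 11
  I: 1
  O: 1
Molecular formula: C10H11IO.
DoU = (2C + 2 + N − H − X) / 2 = (2·10 + 2 + 0 − 11 − 1) / 2 = 5.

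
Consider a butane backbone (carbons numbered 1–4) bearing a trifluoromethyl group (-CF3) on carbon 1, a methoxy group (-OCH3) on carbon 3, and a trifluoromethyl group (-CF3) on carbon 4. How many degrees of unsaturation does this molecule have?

Atom tally by fragment:
  F3CCH2 → C:2 H:2 F:3
  CH2 → C:1 H:2
  CH(OCH3) → C:2 H:4 O:1
  CH2CF3 → C:2 H:2 F:3
Element totals:
  C: 7
  H: 10
  F: 6
  O: 1
Molecular formula: C7H10F6O.
DoU = (2C + 2 + N − H − X) / 2 = (2·7 + 2 + 0 − 10 − 6) / 2 = 0.

0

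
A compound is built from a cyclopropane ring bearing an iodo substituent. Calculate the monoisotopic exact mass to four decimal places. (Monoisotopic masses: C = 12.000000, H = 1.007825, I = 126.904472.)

167.9436

Atom tally by fragment:
  cyclopropane ring core → C:3 H:6
  (− 1 ring H displaced by substituents)
  + I → I:1
Element totals:
  C: 3
  H: 5
  I: 1
Molecular formula: C3H5I.
  M = 3(12.0) + 5(1.007825) + 126.904472
    = 36.000000 + 5.039125 + 126.904472 = 167.943597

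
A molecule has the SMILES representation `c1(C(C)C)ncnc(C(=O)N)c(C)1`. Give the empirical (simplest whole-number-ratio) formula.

C9H13N3O

Atom tally by fragment:
  pyrimidine ring core → C:4 H:4 N:2
  (− 3 ring H displaced by substituents)
  + CH(CH3)2 → C:3 H:7
  + CONH2 → C:1 H:2 O:1 N:1
  + CH3 → C:1 H:3
Element totals:
  C: 9
  H: 13
  N: 3
  O: 1
Molecular formula: C9H13N3O.
gcd of subscripts (9, 13, 3, 1) = 1, so the empirical formula equals the molecular formula.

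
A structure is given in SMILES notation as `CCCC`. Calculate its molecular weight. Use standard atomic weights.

Atom tally by fragment:
  CH3 → C:1 H:3
  CH2 → C:1 H:2
  CH2 → C:1 H:2
  CH3 → C:1 H:3
Element totals:
  C: 4
  H: 10
Molecular formula: C4H10.
  M = 4(12.011) + 10(1.008)
    = 48.044 + 10.080 = 58.124

58.12 g/mol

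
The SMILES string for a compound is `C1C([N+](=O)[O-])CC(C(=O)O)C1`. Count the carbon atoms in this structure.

6

Atom tally by fragment:
  cyclopentane ring core → C:5 H:10
  (− 2 ring H displaced by substituents)
  + NO2 → N:1 O:2
  + COOH → C:1 H:1 O:2
Element totals:
  C: 6
  H: 9
  N: 1
  O: 4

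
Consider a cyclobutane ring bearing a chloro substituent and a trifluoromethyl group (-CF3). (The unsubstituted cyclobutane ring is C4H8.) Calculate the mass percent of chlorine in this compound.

Atom tally by fragment:
  cyclobutane ring core → C:4 H:8
  (− 2 ring H displaced by substituents)
  + Cl → Cl:1
  + CF3 → C:1 F:3
Element totals:
  C: 5
  H: 6
  Cl: 1
  F: 3
Molecular formula: C5H6ClF3.
Molar mass = 158.547 g/mol.
Mass from Cl: 1 × 35.45 = 35.450 g/mol.
%Cl = 35.450 / 158.547 × 100 = 22.36%.

22.36%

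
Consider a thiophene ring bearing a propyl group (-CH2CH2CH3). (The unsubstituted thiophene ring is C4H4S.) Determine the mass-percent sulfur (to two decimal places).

Atom tally by fragment:
  thiophene ring core → C:4 H:4 S:1
  (− 1 ring H displaced by substituents)
  + CH2CH2CH3 → C:3 H:7
Element totals:
  C: 7
  H: 10
  S: 1
Molecular formula: C7H10S.
Molar mass = 126.217 g/mol.
Mass from S: 1 × 32.06 = 32.060 g/mol.
%S = 32.060 / 126.217 × 100 = 25.40%.

25.40%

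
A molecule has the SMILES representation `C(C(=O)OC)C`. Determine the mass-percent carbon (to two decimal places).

Atom tally by fragment:
  CH3OOCCH2 → C:3 H:5 O:2
  CH3 → C:1 H:3
Element totals:
  C: 4
  H: 8
  O: 2
Molecular formula: C4H8O2.
Molar mass = 88.106 g/mol.
Mass from C: 4 × 12.011 = 48.044 g/mol.
%C = 48.044 / 88.106 × 100 = 54.53%.

54.53%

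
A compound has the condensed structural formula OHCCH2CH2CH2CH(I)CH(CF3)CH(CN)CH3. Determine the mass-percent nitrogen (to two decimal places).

Element totals:
  C: 10
  H: 13
  F: 3
  I: 1
  N: 1
  O: 1
Molecular formula: C10H13F3INO.
Molar mass = 347.118 g/mol.
Mass from N: 1 × 14.007 = 14.007 g/mol.
%N = 14.007 / 347.118 × 100 = 4.04%.

4.04%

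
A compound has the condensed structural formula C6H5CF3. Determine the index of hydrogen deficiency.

Element totals:
  C: 7
  H: 5
  F: 3
Molecular formula: C7H5F3.
DoU = (2C + 2 + N − H − X) / 2 = (2·7 + 2 + 0 − 5 − 3) / 2 = 4.

4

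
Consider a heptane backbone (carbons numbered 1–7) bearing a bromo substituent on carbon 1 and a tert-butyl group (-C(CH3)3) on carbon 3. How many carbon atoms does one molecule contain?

Atom tally by fragment:
  BrCH2 → C:1 H:2 Br:1
  CH2 → C:1 H:2
  CH(C(CH3)3) → C:5 H:10
  CH2 → C:1 H:2
  CH2 → C:1 H:2
  CH2 → C:1 H:2
  CH3 → C:1 H:3
Element totals:
  C: 11
  H: 23
  Br: 1

11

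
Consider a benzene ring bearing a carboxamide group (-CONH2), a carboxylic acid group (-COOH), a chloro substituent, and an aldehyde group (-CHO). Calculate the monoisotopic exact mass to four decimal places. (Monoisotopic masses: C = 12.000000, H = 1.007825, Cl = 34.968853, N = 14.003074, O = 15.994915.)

Atom tally by fragment:
  benzene ring core → C:6 H:6
  (− 4 ring H displaced by substituents)
  + CONH2 → C:1 H:2 O:1 N:1
  + COOH → C:1 H:1 O:2
  + Cl → Cl:1
  + CHO → C:1 H:1 O:1
Element totals:
  C: 9
  H: 6
  Cl: 1
  N: 1
  O: 4
Molecular formula: C9H6ClNO4.
  M = 9(12.0) + 6(1.007825) + 34.968853 + 14.003074 + 4(15.994915)
    = 108.000000 + 6.046950 + 34.968853 + 14.003074 + 63.979660 = 226.998537

226.9985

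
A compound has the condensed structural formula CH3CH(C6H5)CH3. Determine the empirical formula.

C3H4

Element totals:
  C: 9
  H: 12
Molecular formula: C9H12.
gcd of subscripts = 3; dividing each by 3:
  C: 9/3 = 3
  H: 12/3 = 4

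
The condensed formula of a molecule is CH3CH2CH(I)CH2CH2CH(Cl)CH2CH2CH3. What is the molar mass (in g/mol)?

Atom tally by fragment:
  CH3 → C:1 H:3
  CH2 → C:1 H:2
  CH(I) → C:1 H:1 I:1
  CH2 → C:1 H:2
  CH2 → C:1 H:2
  CH(Cl) → C:1 H:1 Cl:1
  CH2 → C:1 H:2
  CH2 → C:1 H:2
  CH3 → C:1 H:3
Element totals:
  C: 9
  H: 18
  Cl: 1
  I: 1
Molecular formula: C9H18ClI.
  M = 9(12.011) + 18(1.008) + 35.45 + 126.904
    = 108.099 + 18.144 + 35.450 + 126.904 = 288.597

288.60 g/mol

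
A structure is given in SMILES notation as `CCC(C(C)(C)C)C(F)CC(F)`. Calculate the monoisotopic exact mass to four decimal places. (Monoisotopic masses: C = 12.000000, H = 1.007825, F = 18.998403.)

Atom tally by fragment:
  CH3 → C:1 H:3
  CH2 → C:1 H:2
  CH(C(CH3)3) → C:5 H:10
  CH(F) → C:1 H:1 F:1
  CH2 → C:1 H:2
  CH2F → C:1 H:2 F:1
Element totals:
  C: 10
  H: 20
  F: 2
Molecular formula: C10H20F2.
  M = 10(12.0) + 20(1.007825) + 2(18.998403)
    = 120.000000 + 20.156500 + 37.996806 = 178.153306

178.1533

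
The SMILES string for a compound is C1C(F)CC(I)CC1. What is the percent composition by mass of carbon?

31.60%

Atom tally by fragment:
  cyclohexane ring core → C:6 H:12
  (− 2 ring H displaced by substituents)
  + F → F:1
  + I → I:1
Element totals:
  C: 6
  H: 10
  F: 1
  I: 1
Molecular formula: C6H10FI.
Molar mass = 228.048 g/mol.
Mass from C: 6 × 12.011 = 72.066 g/mol.
%C = 72.066 / 228.048 × 100 = 31.60%.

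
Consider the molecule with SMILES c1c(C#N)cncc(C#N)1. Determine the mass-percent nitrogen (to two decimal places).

32.54%

Atom tally by fragment:
  pyridine ring core → C:5 H:5 N:1
  (− 2 ring H displaced by substituents)
  + CN → C:1 N:1
  + CN → C:1 N:1
Element totals:
  C: 7
  H: 3
  N: 3
Molecular formula: C7H3N3.
Molar mass = 129.122 g/mol.
Mass from N: 3 × 14.007 = 42.021 g/mol.
%N = 42.021 / 129.122 × 100 = 32.54%.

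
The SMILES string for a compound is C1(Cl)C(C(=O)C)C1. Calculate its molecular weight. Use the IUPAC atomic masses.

118.56 g/mol

Atom tally by fragment:
  cyclopropane ring core → C:3 H:6
  (− 2 ring H displaced by substituents)
  + Cl → Cl:1
  + COCH3 → C:2 H:3 O:1
Element totals:
  C: 5
  H: 7
  Cl: 1
  O: 1
Molecular formula: C5H7ClO.
  M = 5(12.011) + 7(1.008) + 35.45 + 15.999
    = 60.055 + 7.056 + 35.450 + 15.999 = 118.560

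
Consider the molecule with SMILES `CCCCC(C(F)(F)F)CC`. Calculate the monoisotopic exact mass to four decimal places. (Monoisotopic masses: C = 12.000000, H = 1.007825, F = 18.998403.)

Atom tally by fragment:
  CH3 → C:1 H:3
  CH2 → C:1 H:2
  CH2 → C:1 H:2
  CH2 → C:1 H:2
  CH(CF3) → C:2 H:1 F:3
  CH2 → C:1 H:2
  CH3 → C:1 H:3
Element totals:
  C: 8
  H: 15
  F: 3
Molecular formula: C8H15F3.
  M = 8(12.0) + 15(1.007825) + 3(18.998403)
    = 96.000000 + 15.117375 + 56.995209 = 168.112584

168.1126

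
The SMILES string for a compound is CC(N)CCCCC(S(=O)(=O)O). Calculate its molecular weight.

Atom tally by fragment:
  CH3 → C:1 H:3
  CH(NH2) → C:1 H:3 N:1
  CH2 → C:1 H:2
  CH2 → C:1 H:2
  CH2 → C:1 H:2
  CH2 → C:1 H:2
  CH2SO3H → C:1 H:3 S:1 O:3
Element totals:
  C: 7
  H: 17
  N: 1
  O: 3
  S: 1
Molecular formula: C7H17NO3S.
  M = 7(12.011) + 17(1.008) + 14.007 + 3(15.999) + 32.06
    = 84.077 + 17.136 + 14.007 + 47.997 + 32.060 = 195.277

195.28 g/mol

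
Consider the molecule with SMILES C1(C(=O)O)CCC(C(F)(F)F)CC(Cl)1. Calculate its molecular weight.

Atom tally by fragment:
  cyclohexane ring core → C:6 H:12
  (− 3 ring H displaced by substituents)
  + COOH → C:1 H:1 O:2
  + CF3 → C:1 F:3
  + Cl → Cl:1
Element totals:
  C: 8
  H: 10
  Cl: 1
  F: 3
  O: 2
Molecular formula: C8H10ClF3O2.
  M = 8(12.011) + 10(1.008) + 35.45 + 3(18.998) + 2(15.999)
    = 96.088 + 10.080 + 35.450 + 56.994 + 31.998 = 230.610

230.61 g/mol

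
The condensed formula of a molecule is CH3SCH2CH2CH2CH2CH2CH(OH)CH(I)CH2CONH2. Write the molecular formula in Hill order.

C10H20INO2S

Atom tally by fragment:
  CH3SCH2 → C:2 H:5 S:1
  CH2 → C:1 H:2
  CH2 → C:1 H:2
  CH2 → C:1 H:2
  CH2 → C:1 H:2
  CH(OH) → C:1 H:2 O:1
  CH(I) → C:1 H:1 I:1
  CH2CONH2 → C:2 H:4 O:1 N:1
Element totals:
  C: 10
  H: 20
  I: 1
  N: 1
  O: 2
  S: 1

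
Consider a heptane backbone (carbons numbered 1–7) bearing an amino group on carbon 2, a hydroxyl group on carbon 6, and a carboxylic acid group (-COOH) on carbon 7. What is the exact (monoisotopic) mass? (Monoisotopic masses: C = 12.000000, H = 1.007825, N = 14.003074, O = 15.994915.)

Atom tally by fragment:
  CH3 → C:1 H:3
  CH(NH2) → C:1 H:3 N:1
  CH2 → C:1 H:2
  CH2 → C:1 H:2
  CH2 → C:1 H:2
  CH(OH) → C:1 H:2 O:1
  CH2COOH → C:2 H:3 O:2
Element totals:
  C: 8
  H: 17
  N: 1
  O: 3
Molecular formula: C8H17NO3.
  M = 8(12.0) + 17(1.007825) + 14.003074 + 3(15.994915)
    = 96.000000 + 17.133025 + 14.003074 + 47.984745 = 175.120844

175.1208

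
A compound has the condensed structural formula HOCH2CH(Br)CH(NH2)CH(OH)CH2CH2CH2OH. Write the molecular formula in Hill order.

C7H16BrNO3

Atom tally by fragment:
  HOCH2 → C:1 H:3 O:1
  CH(Br) → C:1 H:1 Br:1
  CH(NH2) → C:1 H:3 N:1
  CH(OH) → C:1 H:2 O:1
  CH2 → C:1 H:2
  CH2CH2OH → C:2 H:5 O:1
Element totals:
  C: 7
  H: 16
  Br: 1
  N: 1
  O: 3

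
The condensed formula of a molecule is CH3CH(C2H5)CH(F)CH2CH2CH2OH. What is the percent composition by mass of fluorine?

12.82%

Element totals:
  C: 8
  H: 17
  F: 1
  O: 1
Molecular formula: C8H17FO.
Molar mass = 148.221 g/mol.
Mass from F: 1 × 18.998 = 18.998 g/mol.
%F = 18.998 / 148.221 × 100 = 12.82%.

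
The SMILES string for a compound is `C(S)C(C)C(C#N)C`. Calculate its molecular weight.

Atom tally by fragment:
  HSCH2 → C:1 H:3 S:1
  CH(CH3) → C:2 H:4
  CH(CN) → C:2 H:1 N:1
  CH3 → C:1 H:3
Element totals:
  C: 6
  H: 11
  N: 1
  S: 1
Molecular formula: C6H11NS.
  M = 6(12.011) + 11(1.008) + 14.007 + 32.06
    = 72.066 + 11.088 + 14.007 + 32.060 = 129.221

129.22 g/mol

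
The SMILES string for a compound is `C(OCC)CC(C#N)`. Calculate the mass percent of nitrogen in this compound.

Atom tally by fragment:
  C2H5OCH2 → C:3 H:7 O:1
  CH2 → C:1 H:2
  CH2CN → C:2 H:2 N:1
Element totals:
  C: 6
  H: 11
  N: 1
  O: 1
Molecular formula: C6H11NO.
Molar mass = 113.160 g/mol.
Mass from N: 1 × 14.007 = 14.007 g/mol.
%N = 14.007 / 113.160 × 100 = 12.38%.

12.38%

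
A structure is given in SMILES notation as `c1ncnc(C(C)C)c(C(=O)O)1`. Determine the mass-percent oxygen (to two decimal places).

19.26%

Atom tally by fragment:
  pyrimidine ring core → C:4 H:4 N:2
  (− 2 ring H displaced by substituents)
  + CH(CH3)2 → C:3 H:7
  + COOH → C:1 H:1 O:2
Element totals:
  C: 8
  H: 10
  N: 2
  O: 2
Molecular formula: C8H10N2O2.
Molar mass = 166.180 g/mol.
Mass from O: 2 × 15.999 = 31.998 g/mol.
%O = 31.998 / 166.180 × 100 = 19.26%.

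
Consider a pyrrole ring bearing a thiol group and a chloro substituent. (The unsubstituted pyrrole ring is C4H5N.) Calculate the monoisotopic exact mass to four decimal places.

132.9753

Atom tally by fragment:
  pyrrole ring core → C:4 H:5 N:1
  (− 2 ring H displaced by substituents)
  + SH → S:1 H:1
  + Cl → Cl:1
Element totals:
  C: 4
  H: 4
  Cl: 1
  N: 1
  S: 1
Molecular formula: C4H4ClNS.
  M = 4(12.0) + 4(1.007825) + 34.968853 + 14.003074 + 31.972071
    = 48.000000 + 4.031300 + 34.968853 + 14.003074 + 31.972071 = 132.975298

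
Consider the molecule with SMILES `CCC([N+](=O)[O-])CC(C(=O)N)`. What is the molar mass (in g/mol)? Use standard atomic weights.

160.17 g/mol

Atom tally by fragment:
  CH3 → C:1 H:3
  CH2 → C:1 H:2
  CH(NO2) → C:1 H:1 N:1 O:2
  CH2 → C:1 H:2
  CH2CONH2 → C:2 H:4 O:1 N:1
Element totals:
  C: 6
  H: 12
  N: 2
  O: 3
Molecular formula: C6H12N2O3.
  M = 6(12.011) + 12(1.008) + 2(14.007) + 3(15.999)
    = 72.066 + 12.096 + 28.014 + 47.997 = 160.173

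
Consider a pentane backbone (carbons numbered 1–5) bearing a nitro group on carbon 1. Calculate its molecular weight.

117.15 g/mol

Atom tally by fragment:
  O2NCH2 → C:1 H:2 N:1 O:2
  CH2 → C:1 H:2
  CH2 → C:1 H:2
  CH2 → C:1 H:2
  CH3 → C:1 H:3
Element totals:
  C: 5
  H: 11
  N: 1
  O: 2
Molecular formula: C5H11NO2.
  M = 5(12.011) + 11(1.008) + 14.007 + 2(15.999)
    = 60.055 + 11.088 + 14.007 + 31.998 = 117.148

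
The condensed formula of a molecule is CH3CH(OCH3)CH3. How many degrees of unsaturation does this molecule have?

0

Atom tally by fragment:
  CH3 → C:1 H:3
  CH(OCH3) → C:2 H:4 O:1
  CH3 → C:1 H:3
Element totals:
  C: 4
  H: 10
  O: 1
Molecular formula: C4H10O.
DoU = (2C + 2 + N − H − X) / 2 = (2·4 + 2 + 0 − 10 − 0) / 2 = 0.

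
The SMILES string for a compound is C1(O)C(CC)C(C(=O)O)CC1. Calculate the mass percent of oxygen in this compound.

Atom tally by fragment:
  cyclopentane ring core → C:5 H:10
  (− 3 ring H displaced by substituents)
  + OH → O:1 H:1
  + C2H5 → C:2 H:5
  + COOH → C:1 H:1 O:2
Element totals:
  C: 8
  H: 14
  O: 3
Molecular formula: C8H14O3.
Molar mass = 158.197 g/mol.
Mass from O: 3 × 15.999 = 47.997 g/mol.
%O = 47.997 / 158.197 × 100 = 30.34%.

30.34%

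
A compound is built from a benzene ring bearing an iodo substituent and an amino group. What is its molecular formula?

C6H6IN

Atom tally by fragment:
  benzene ring core → C:6 H:6
  (− 2 ring H displaced by substituents)
  + I → I:1
  + NH2 → N:1 H:2
Element totals:
  C: 6
  H: 6
  I: 1
  N: 1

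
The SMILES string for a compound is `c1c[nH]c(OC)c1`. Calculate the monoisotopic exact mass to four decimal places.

Atom tally by fragment:
  pyrrole ring core → C:4 H:5 N:1
  (− 1 ring H displaced by substituents)
  + OCH3 → C:1 H:3 O:1
Element totals:
  C: 5
  H: 7
  N: 1
  O: 1
Molecular formula: C5H7NO.
  M = 5(12.0) + 7(1.007825) + 14.003074 + 15.994915
    = 60.000000 + 7.054775 + 14.003074 + 15.994915 = 97.052764

97.0528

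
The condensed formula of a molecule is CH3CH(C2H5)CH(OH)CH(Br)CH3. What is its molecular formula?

Atom tally by fragment:
  CH3 → C:1 H:3
  CH(C2H5) → C:3 H:6
  CH(OH) → C:1 H:2 O:1
  CH(Br) → C:1 H:1 Br:1
  CH3 → C:1 H:3
Element totals:
  C: 7
  H: 15
  Br: 1
  O: 1

C7H15BrO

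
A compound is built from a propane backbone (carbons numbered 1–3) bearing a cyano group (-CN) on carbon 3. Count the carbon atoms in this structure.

4

Atom tally by fragment:
  CH3 → C:1 H:3
  CH2 → C:1 H:2
  CH2CN → C:2 H:2 N:1
Element totals:
  C: 4
  H: 7
  N: 1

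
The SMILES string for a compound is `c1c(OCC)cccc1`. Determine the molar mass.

122.17 g/mol

Atom tally by fragment:
  benzene ring core → C:6 H:6
  (− 1 ring H displaced by substituents)
  + OC2H5 → C:2 H:5 O:1
Element totals:
  C: 8
  H: 10
  O: 1
Molecular formula: C8H10O.
  M = 8(12.011) + 10(1.008) + 15.999
    = 96.088 + 10.080 + 15.999 = 122.167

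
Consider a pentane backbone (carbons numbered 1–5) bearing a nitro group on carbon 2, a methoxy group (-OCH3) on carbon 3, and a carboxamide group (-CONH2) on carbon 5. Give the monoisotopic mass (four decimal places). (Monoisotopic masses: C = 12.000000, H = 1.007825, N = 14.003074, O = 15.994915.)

Atom tally by fragment:
  CH3 → C:1 H:3
  CH(NO2) → C:1 H:1 N:1 O:2
  CH(OCH3) → C:2 H:4 O:1
  CH2 → C:1 H:2
  CH2CONH2 → C:2 H:4 O:1 N:1
Element totals:
  C: 7
  H: 14
  N: 2
  O: 4
Molecular formula: C7H14N2O4.
  M = 7(12.0) + 14(1.007825) + 2(14.003074) + 4(15.994915)
    = 84.000000 + 14.109550 + 28.006148 + 63.979660 = 190.095358

190.0954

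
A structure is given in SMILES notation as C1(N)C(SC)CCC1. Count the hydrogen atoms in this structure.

Atom tally by fragment:
  cyclopentane ring core → C:5 H:10
  (− 2 ring H displaced by substituents)
  + NH2 → N:1 H:2
  + SCH3 → C:1 H:3 S:1
Element totals:
  C: 6
  H: 13
  N: 1
  S: 1

13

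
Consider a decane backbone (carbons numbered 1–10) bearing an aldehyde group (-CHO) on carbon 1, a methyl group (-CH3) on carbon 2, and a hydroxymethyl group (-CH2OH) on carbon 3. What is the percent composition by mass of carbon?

72.85%

Atom tally by fragment:
  OHCCH2 → C:2 H:3 O:1
  CH(CH3) → C:2 H:4
  CH(CH2OH) → C:2 H:4 O:1
  CH2 → C:1 H:2
  CH2 → C:1 H:2
  CH2 → C:1 H:2
  CH2 → C:1 H:2
  CH2 → C:1 H:2
  CH2 → C:1 H:2
  CH3 → C:1 H:3
Element totals:
  C: 13
  H: 26
  O: 2
Molecular formula: C13H26O2.
Molar mass = 214.349 g/mol.
Mass from C: 13 × 12.011 = 156.143 g/mol.
%C = 156.143 / 214.349 × 100 = 72.85%.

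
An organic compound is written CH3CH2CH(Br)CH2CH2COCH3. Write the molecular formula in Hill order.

C7H13BrO

Atom tally by fragment:
  CH3 → C:1 H:3
  CH2 → C:1 H:2
  CH(Br) → C:1 H:1 Br:1
  CH2 → C:1 H:2
  CH2COCH3 → C:3 H:5 O:1
Element totals:
  C: 7
  H: 13
  Br: 1
  O: 1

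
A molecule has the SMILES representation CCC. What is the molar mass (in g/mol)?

44.10 g/mol

Atom tally by fragment:
  CH3 → C:1 H:3
  CH2 → C:1 H:2
  CH3 → C:1 H:3
Element totals:
  C: 3
  H: 8
Molecular formula: C3H8.
  M = 3(12.011) + 8(1.008)
    = 36.033 + 8.064 = 44.097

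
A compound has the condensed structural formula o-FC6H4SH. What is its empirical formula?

Atom tally by fragment:
  benzene ring core → C:6 H:6
  (− 2 ring H displaced by substituents)
  + F → F:1
  + SH → S:1 H:1
Element totals:
  C: 6
  H: 5
  F: 1
  S: 1
Molecular formula: C6H5FS.
gcd of subscripts (6, 1, 5, 1) = 1, so the empirical formula equals the molecular formula.

C6H5FS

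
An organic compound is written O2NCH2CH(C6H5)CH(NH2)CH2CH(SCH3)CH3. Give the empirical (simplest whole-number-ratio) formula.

C13H20N2O2S

Element totals:
  C: 13
  H: 20
  N: 2
  O: 2
  S: 1
Molecular formula: C13H20N2O2S.
gcd of subscripts (13, 20, 2, 2, 1) = 1, so the empirical formula equals the molecular formula.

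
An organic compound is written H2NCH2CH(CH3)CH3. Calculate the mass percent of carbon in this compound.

Element totals:
  C: 4
  H: 11
  N: 1
Molecular formula: C4H11N.
Molar mass = 73.139 g/mol.
Mass from C: 4 × 12.011 = 48.044 g/mol.
%C = 48.044 / 73.139 × 100 = 65.69%.

65.69%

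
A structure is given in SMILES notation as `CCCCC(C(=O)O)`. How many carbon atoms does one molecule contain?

6

Atom tally by fragment:
  CH3 → C:1 H:3
  CH2 → C:1 H:2
  CH2 → C:1 H:2
  CH2 → C:1 H:2
  CH2COOH → C:2 H:3 O:2
Element totals:
  C: 6
  H: 12
  O: 2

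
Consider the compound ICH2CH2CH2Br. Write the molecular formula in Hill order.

C3H6BrI

Element totals:
  C: 3
  H: 6
  Br: 1
  I: 1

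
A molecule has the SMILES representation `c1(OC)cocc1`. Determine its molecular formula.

Atom tally by fragment:
  furan ring core → C:4 H:4 O:1
  (− 1 ring H displaced by substituents)
  + OCH3 → C:1 H:3 O:1
Element totals:
  C: 5
  H: 6
  O: 2

C5H6O2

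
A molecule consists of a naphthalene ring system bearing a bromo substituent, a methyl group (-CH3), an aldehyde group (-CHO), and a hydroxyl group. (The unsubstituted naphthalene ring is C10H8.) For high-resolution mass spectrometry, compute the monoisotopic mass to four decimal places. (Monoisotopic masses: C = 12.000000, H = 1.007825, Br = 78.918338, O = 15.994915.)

263.9786

Atom tally by fragment:
  naphthalene ring system core → C:10 H:8
  (− 4 ring H displaced by substituents)
  + Br → Br:1
  + CH3 → C:1 H:3
  + CHO → C:1 H:1 O:1
  + OH → O:1 H:1
Element totals:
  C: 12
  H: 9
  Br: 1
  O: 2
Molecular formula: C12H9BrO2.
  M = 12(12.0) + 9(1.007825) + 78.918338 + 2(15.994915)
    = 144.000000 + 9.070425 + 78.918338 + 31.989830 = 263.978593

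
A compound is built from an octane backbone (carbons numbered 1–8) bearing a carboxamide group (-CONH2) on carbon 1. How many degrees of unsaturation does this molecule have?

1

Atom tally by fragment:
  H2NOCCH2 → C:2 H:4 O:1 N:1
  CH2 → C:1 H:2
  CH2 → C:1 H:2
  CH2 → C:1 H:2
  CH2 → C:1 H:2
  CH2 → C:1 H:2
  CH2 → C:1 H:2
  CH3 → C:1 H:3
Element totals:
  C: 9
  H: 19
  N: 1
  O: 1
Molecular formula: C9H19NO.
DoU = (2C + 2 + N − H − X) / 2 = (2·9 + 2 + 1 − 19 − 0) / 2 = 1.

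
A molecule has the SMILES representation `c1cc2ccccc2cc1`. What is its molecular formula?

C10H8

Atom tally by fragment:
  naphthalene ring system core → C:10 H:8
Element totals:
  C: 10
  H: 8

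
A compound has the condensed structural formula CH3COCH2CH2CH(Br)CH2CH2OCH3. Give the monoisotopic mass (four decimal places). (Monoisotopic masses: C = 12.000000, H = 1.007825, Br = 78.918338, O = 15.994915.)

222.0255

Element totals:
  C: 8
  H: 15
  Br: 1
  O: 2
Molecular formula: C8H15BrO2.
  M = 8(12.0) + 15(1.007825) + 78.918338 + 2(15.994915)
    = 96.000000 + 15.117375 + 78.918338 + 31.989830 = 222.025543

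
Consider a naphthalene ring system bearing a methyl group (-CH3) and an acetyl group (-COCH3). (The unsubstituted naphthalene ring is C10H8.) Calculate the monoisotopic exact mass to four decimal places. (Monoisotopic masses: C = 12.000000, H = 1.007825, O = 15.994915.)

184.0888

Atom tally by fragment:
  naphthalene ring system core → C:10 H:8
  (− 2 ring H displaced by substituents)
  + CH3 → C:1 H:3
  + COCH3 → C:2 H:3 O:1
Element totals:
  C: 13
  H: 12
  O: 1
Molecular formula: C13H12O.
  M = 13(12.0) + 12(1.007825) + 15.994915
    = 156.000000 + 12.093900 + 15.994915 = 184.088815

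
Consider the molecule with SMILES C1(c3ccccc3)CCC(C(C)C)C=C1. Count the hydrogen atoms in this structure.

20

Atom tally by fragment:
  cyclohexene ring core → C:6 H:10
  (− 2 ring H displaced by substituents)
  + C6H5 → C:6 H:5
  + CH(CH3)2 → C:3 H:7
Element totals:
  C: 15
  H: 20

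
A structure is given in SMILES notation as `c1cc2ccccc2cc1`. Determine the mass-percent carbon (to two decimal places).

Atom tally by fragment:
  naphthalene ring system core → C:10 H:8
Element totals:
  C: 10
  H: 8
Molecular formula: C10H8.
Molar mass = 128.174 g/mol.
Mass from C: 10 × 12.011 = 120.110 g/mol.
%C = 120.110 / 128.174 × 100 = 93.71%.

93.71%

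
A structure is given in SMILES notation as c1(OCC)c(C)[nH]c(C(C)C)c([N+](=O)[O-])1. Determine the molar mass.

212.25 g/mol

Atom tally by fragment:
  pyrrole ring core → C:4 H:5 N:1
  (− 4 ring H displaced by substituents)
  + OC2H5 → C:2 H:5 O:1
  + CH3 → C:1 H:3
  + CH(CH3)2 → C:3 H:7
  + NO2 → N:1 O:2
Element totals:
  C: 10
  H: 16
  N: 2
  O: 3
Molecular formula: C10H16N2O3.
  M = 10(12.011) + 16(1.008) + 2(14.007) + 3(15.999)
    = 120.110 + 16.128 + 28.014 + 47.997 = 212.249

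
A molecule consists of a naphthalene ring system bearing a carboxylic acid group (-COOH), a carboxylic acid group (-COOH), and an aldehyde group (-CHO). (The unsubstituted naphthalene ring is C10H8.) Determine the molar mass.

Atom tally by fragment:
  naphthalene ring system core → C:10 H:8
  (− 3 ring H displaced by substituents)
  + COOH → C:1 H:1 O:2
  + COOH → C:1 H:1 O:2
  + CHO → C:1 H:1 O:1
Element totals:
  C: 13
  H: 8
  O: 5
Molecular formula: C13H8O5.
  M = 13(12.011) + 8(1.008) + 5(15.999)
    = 156.143 + 8.064 + 79.995 = 244.202

244.20 g/mol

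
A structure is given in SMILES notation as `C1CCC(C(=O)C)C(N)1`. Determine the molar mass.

127.19 g/mol

Atom tally by fragment:
  cyclopentane ring core → C:5 H:10
  (− 2 ring H displaced by substituents)
  + COCH3 → C:2 H:3 O:1
  + NH2 → N:1 H:2
Element totals:
  C: 7
  H: 13
  N: 1
  O: 1
Molecular formula: C7H13NO.
  M = 7(12.011) + 13(1.008) + 14.007 + 15.999
    = 84.077 + 13.104 + 14.007 + 15.999 = 127.187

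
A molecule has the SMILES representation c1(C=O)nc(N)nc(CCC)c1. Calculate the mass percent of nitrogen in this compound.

Atom tally by fragment:
  pyrimidine ring core → C:4 H:4 N:2
  (− 3 ring H displaced by substituents)
  + CHO → C:1 H:1 O:1
  + NH2 → N:1 H:2
  + CH2CH2CH3 → C:3 H:7
Element totals:
  C: 8
  H: 11
  N: 3
  O: 1
Molecular formula: C8H11N3O.
Molar mass = 165.196 g/mol.
Mass from N: 3 × 14.007 = 42.021 g/mol.
%N = 42.021 / 165.196 × 100 = 25.44%.

25.44%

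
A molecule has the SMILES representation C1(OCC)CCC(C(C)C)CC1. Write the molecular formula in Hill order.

Atom tally by fragment:
  cyclohexane ring core → C:6 H:12
  (− 2 ring H displaced by substituents)
  + OC2H5 → C:2 H:5 O:1
  + CH(CH3)2 → C:3 H:7
Element totals:
  C: 11
  H: 22
  O: 1

C11H22O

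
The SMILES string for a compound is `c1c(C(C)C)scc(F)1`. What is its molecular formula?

Atom tally by fragment:
  thiophene ring core → C:4 H:4 S:1
  (− 2 ring H displaced by substituents)
  + CH(CH3)2 → C:3 H:7
  + F → F:1
Element totals:
  C: 7
  H: 9
  F: 1
  S: 1

C7H9FS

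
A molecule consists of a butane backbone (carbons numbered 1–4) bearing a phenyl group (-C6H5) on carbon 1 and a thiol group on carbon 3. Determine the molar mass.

Atom tally by fragment:
  C6H5CH2 → C:7 H:7
  CH2 → C:1 H:2
  CH(SH) → C:1 H:2 S:1
  CH3 → C:1 H:3
Element totals:
  C: 10
  H: 14
  S: 1
Molecular formula: C10H14S.
  M = 10(12.011) + 14(1.008) + 32.06
    = 120.110 + 14.112 + 32.060 = 166.282

166.28 g/mol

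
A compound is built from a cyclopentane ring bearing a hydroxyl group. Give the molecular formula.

Atom tally by fragment:
  cyclopentane ring core → C:5 H:10
  (− 1 ring H displaced by substituents)
  + OH → O:1 H:1
Element totals:
  C: 5
  H: 10
  O: 1

C5H10O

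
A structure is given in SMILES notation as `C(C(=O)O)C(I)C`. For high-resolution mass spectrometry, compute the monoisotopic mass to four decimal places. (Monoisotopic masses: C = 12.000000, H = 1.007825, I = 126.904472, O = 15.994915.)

213.9491

Atom tally by fragment:
  HOOCCH2 → C:2 H:3 O:2
  CH(I) → C:1 H:1 I:1
  CH3 → C:1 H:3
Element totals:
  C: 4
  H: 7
  I: 1
  O: 2
Molecular formula: C4H7IO2.
  M = 4(12.0) + 7(1.007825) + 126.904472 + 2(15.994915)
    = 48.000000 + 7.054775 + 126.904472 + 31.989830 = 213.949077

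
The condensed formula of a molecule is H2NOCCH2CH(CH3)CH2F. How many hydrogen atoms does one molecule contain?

10

Atom tally by fragment:
  H2NOCCH2 → C:2 H:4 O:1 N:1
  CH(CH3) → C:2 H:4
  CH2F → C:1 H:2 F:1
Element totals:
  C: 5
  H: 10
  F: 1
  N: 1
  O: 1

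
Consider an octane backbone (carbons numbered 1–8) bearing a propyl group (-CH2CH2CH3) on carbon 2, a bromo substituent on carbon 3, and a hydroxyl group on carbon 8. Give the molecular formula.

Atom tally by fragment:
  CH3 → C:1 H:3
  CH(CH2CH2CH3) → C:4 H:8
  CH(Br) → C:1 H:1 Br:1
  CH2 → C:1 H:2
  CH2 → C:1 H:2
  CH2 → C:1 H:2
  CH2 → C:1 H:2
  CH2OH → C:1 H:3 O:1
Element totals:
  C: 11
  H: 23
  Br: 1
  O: 1

C11H23BrO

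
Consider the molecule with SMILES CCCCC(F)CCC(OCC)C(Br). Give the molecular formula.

C11H22BrFO

Atom tally by fragment:
  CH3 → C:1 H:3
  CH2 → C:1 H:2
  CH2 → C:1 H:2
  CH2 → C:1 H:2
  CH(F) → C:1 H:1 F:1
  CH2 → C:1 H:2
  CH2 → C:1 H:2
  CH(OC2H5) → C:3 H:6 O:1
  CH2Br → C:1 H:2 Br:1
Element totals:
  C: 11
  H: 22
  Br: 1
  F: 1
  O: 1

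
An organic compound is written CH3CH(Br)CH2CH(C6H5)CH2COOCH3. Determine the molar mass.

Element totals:
  C: 13
  H: 17
  Br: 1
  O: 2
Molecular formula: C13H17BrO2.
  M = 13(12.011) + 17(1.008) + 79.904 + 2(15.999)
    = 156.143 + 17.136 + 79.904 + 31.998 = 285.181

285.18 g/mol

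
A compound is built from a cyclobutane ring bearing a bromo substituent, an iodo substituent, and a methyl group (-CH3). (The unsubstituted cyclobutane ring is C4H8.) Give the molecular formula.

Atom tally by fragment:
  cyclobutane ring core → C:4 H:8
  (− 3 ring H displaced by substituents)
  + Br → Br:1
  + I → I:1
  + CH3 → C:1 H:3
Element totals:
  C: 5
  H: 8
  Br: 1
  I: 1

C5H8BrI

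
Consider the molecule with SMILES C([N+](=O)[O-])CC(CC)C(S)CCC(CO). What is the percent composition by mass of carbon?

51.04%

Atom tally by fragment:
  O2NCH2 → C:1 H:2 N:1 O:2
  CH2 → C:1 H:2
  CH(C2H5) → C:3 H:6
  CH(SH) → C:1 H:2 S:1
  CH2 → C:1 H:2
  CH2 → C:1 H:2
  CH2CH2OH → C:2 H:5 O:1
Element totals:
  C: 10
  H: 21
  N: 1
  O: 3
  S: 1
Molecular formula: C10H21NO3S.
Molar mass = 235.342 g/mol.
Mass from C: 10 × 12.011 = 120.110 g/mol.
%C = 120.110 / 235.342 × 100 = 51.04%.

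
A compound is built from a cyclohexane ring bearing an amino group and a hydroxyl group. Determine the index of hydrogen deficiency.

1

Atom tally by fragment:
  cyclohexane ring core → C:6 H:12
  (− 2 ring H displaced by substituents)
  + NH2 → N:1 H:2
  + OH → O:1 H:1
Element totals:
  C: 6
  H: 13
  N: 1
  O: 1
Molecular formula: C6H13NO.
DoU = (2C + 2 + N − H − X) / 2 = (2·6 + 2 + 1 − 13 − 0) / 2 = 1.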